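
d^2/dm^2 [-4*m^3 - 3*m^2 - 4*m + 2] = -24*m - 6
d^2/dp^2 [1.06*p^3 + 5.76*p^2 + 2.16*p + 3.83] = 6.36*p + 11.52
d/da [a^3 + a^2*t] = a*(3*a + 2*t)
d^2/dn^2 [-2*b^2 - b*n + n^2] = 2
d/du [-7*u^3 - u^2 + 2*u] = -21*u^2 - 2*u + 2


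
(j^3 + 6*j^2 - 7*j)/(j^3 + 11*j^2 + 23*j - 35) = j/(j + 5)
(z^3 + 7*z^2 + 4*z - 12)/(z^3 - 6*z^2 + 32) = (z^2 + 5*z - 6)/(z^2 - 8*z + 16)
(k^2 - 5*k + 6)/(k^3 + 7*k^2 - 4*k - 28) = (k - 3)/(k^2 + 9*k + 14)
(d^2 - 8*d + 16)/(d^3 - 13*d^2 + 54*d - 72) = (d - 4)/(d^2 - 9*d + 18)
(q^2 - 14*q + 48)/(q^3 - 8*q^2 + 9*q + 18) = (q - 8)/(q^2 - 2*q - 3)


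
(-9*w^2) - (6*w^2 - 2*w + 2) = -15*w^2 + 2*w - 2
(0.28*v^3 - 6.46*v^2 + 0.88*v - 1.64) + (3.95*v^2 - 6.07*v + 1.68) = 0.28*v^3 - 2.51*v^2 - 5.19*v + 0.04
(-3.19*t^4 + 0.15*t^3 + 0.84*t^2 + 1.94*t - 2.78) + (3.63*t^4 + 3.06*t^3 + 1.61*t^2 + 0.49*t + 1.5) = 0.44*t^4 + 3.21*t^3 + 2.45*t^2 + 2.43*t - 1.28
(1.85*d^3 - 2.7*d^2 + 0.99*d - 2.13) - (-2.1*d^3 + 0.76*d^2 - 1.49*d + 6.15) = 3.95*d^3 - 3.46*d^2 + 2.48*d - 8.28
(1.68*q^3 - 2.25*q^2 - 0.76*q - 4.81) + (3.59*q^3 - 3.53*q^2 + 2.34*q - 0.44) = 5.27*q^3 - 5.78*q^2 + 1.58*q - 5.25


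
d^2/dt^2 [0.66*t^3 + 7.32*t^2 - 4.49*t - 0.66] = 3.96*t + 14.64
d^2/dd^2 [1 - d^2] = -2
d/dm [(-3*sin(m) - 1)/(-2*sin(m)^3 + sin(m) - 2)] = (-12*sin(m)^3 - 6*sin(m)^2 + 7)*cos(m)/(2*sin(m)^3 - sin(m) + 2)^2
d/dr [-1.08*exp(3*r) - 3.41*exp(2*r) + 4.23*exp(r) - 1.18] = (-3.24*exp(2*r) - 6.82*exp(r) + 4.23)*exp(r)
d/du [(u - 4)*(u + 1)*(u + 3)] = 3*u^2 - 13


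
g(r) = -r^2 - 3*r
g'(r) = -2*r - 3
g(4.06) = -28.66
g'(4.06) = -11.12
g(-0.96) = 1.96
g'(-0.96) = -1.08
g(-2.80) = 0.56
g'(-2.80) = 2.60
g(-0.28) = 0.76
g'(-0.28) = -2.44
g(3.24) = -20.22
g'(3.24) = -9.48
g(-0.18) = 0.51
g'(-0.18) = -2.64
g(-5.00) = -10.00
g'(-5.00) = 7.00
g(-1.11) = 2.10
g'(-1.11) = -0.78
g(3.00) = -18.00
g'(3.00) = -9.00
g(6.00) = -54.00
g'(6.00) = -15.00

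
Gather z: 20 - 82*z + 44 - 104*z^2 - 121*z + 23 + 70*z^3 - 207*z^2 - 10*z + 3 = 70*z^3 - 311*z^2 - 213*z + 90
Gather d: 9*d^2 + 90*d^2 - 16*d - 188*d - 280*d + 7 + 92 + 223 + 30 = 99*d^2 - 484*d + 352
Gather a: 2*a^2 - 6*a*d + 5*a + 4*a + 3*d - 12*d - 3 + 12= 2*a^2 + a*(9 - 6*d) - 9*d + 9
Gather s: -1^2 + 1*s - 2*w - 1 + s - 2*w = 2*s - 4*w - 2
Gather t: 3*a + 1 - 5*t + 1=3*a - 5*t + 2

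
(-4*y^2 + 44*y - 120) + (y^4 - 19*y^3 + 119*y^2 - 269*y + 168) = y^4 - 19*y^3 + 115*y^2 - 225*y + 48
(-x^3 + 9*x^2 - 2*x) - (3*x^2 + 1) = -x^3 + 6*x^2 - 2*x - 1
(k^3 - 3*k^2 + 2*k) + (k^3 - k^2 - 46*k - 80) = 2*k^3 - 4*k^2 - 44*k - 80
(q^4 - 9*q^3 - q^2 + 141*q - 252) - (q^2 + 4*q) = q^4 - 9*q^3 - 2*q^2 + 137*q - 252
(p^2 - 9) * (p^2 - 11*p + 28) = p^4 - 11*p^3 + 19*p^2 + 99*p - 252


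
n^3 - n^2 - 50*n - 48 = (n - 8)*(n + 1)*(n + 6)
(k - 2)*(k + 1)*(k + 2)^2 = k^4 + 3*k^3 - 2*k^2 - 12*k - 8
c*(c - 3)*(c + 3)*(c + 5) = c^4 + 5*c^3 - 9*c^2 - 45*c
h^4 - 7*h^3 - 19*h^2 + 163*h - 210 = (h - 7)*(h - 3)*(h - 2)*(h + 5)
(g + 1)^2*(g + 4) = g^3 + 6*g^2 + 9*g + 4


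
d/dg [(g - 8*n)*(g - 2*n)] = 2*g - 10*n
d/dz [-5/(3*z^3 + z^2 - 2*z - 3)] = 5*(9*z^2 + 2*z - 2)/(3*z^3 + z^2 - 2*z - 3)^2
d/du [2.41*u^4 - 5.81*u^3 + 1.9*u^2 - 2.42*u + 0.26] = 9.64*u^3 - 17.43*u^2 + 3.8*u - 2.42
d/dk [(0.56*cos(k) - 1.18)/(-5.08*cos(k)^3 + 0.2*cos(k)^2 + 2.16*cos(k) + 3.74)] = (-5.6896*cos(k)^3 + 18.0952*cos(k)^2 - 0.472*cos(k) - 4.6432)*sin(k)/(25.8064*cos(k)^6 - 2.032*cos(k)^5 - 21.9056*cos(k)^4 - 37.1344*cos(k)^3 + 6.1616*cos(k)^2 + 16.1568*cos(k) + 13.9876)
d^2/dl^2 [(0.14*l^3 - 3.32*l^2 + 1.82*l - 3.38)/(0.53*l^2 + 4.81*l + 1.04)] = (8.88178419700125e-16*l^4 + 24.2736*l^3 + 9.48526800000002*l^2 - 56.810364*l - 178.064484)/(0.148877*l^6 + 4.053387*l^5 + 37.662807*l^4 + 127.192273*l^3 + 73.904376*l^2 + 15.607488*l + 1.124864)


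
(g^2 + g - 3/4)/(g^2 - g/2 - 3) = (g - 1/2)/(g - 2)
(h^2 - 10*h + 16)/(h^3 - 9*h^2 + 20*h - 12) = (h - 8)/(h^2 - 7*h + 6)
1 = 1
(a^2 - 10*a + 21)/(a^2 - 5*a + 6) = (a - 7)/(a - 2)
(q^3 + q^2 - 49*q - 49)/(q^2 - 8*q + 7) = (q^2 + 8*q + 7)/(q - 1)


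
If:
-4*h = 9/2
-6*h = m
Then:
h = -9/8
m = 27/4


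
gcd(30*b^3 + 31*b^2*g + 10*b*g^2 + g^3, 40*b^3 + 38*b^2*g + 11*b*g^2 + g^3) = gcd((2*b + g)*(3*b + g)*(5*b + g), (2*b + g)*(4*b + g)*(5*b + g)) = 10*b^2 + 7*b*g + g^2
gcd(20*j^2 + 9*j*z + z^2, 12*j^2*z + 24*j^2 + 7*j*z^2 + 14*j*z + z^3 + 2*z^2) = 4*j + z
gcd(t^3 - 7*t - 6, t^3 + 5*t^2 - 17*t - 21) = t^2 - 2*t - 3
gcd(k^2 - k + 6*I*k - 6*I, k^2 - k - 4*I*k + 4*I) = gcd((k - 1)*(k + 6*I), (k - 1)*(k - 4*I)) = k - 1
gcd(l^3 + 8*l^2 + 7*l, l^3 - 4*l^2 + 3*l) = l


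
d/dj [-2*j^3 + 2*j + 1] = 2 - 6*j^2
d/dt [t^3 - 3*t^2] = 3*t*(t - 2)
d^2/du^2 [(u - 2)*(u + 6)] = 2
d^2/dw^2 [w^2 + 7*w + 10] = 2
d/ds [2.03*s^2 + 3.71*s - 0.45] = 4.06*s + 3.71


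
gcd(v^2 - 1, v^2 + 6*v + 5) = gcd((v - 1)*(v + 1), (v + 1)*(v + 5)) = v + 1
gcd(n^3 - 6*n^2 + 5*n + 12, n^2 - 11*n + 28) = n - 4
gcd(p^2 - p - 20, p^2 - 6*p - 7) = 1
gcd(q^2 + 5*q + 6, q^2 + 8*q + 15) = q + 3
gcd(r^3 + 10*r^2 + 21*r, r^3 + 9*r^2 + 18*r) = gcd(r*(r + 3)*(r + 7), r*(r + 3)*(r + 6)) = r^2 + 3*r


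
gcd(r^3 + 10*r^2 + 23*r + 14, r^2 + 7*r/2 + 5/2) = r + 1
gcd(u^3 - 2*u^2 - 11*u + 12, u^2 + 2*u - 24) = u - 4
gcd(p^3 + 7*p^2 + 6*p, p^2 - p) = p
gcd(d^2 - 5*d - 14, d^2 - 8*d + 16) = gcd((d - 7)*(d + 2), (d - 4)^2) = 1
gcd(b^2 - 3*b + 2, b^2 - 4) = b - 2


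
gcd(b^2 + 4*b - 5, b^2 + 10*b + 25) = b + 5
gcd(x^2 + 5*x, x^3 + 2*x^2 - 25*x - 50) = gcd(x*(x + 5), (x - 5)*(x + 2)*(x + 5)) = x + 5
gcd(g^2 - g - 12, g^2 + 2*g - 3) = g + 3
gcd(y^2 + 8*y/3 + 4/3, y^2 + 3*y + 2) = y + 2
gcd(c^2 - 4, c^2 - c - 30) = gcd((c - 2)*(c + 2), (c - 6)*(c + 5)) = 1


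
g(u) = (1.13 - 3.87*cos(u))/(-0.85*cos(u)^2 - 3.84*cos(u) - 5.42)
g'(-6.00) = -0.07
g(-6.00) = 0.26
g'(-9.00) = 1.24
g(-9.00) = -1.77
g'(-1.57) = 0.86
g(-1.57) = -0.21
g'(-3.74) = -1.51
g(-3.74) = -1.53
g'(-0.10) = 0.02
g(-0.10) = 0.27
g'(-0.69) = 0.20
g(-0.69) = 0.21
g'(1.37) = -0.65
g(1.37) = -0.06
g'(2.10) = -1.48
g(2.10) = -0.83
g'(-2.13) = 1.51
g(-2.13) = -0.88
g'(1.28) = -0.56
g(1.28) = -0.00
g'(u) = (1.13 - 3.87*cos(u))*(-1.7*sin(u)*cos(u) - 3.84*sin(u))/(-0.85*cos(u)^2 - 3.84*cos(u) - 5.42)^2 + 3.87*sin(u)/(-0.85*cos(u)^2 - 3.84*cos(u) - 5.42) = (3.2895*cos(u)^2 - 1.921*cos(u) - 25.3146)*sin(u)/(0.7225*cos(u)^4 + 6.528*cos(u)^3 + 23.9596*cos(u)^2 + 41.6256*cos(u) + 29.3764)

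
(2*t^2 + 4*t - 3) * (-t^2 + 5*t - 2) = -2*t^4 + 6*t^3 + 19*t^2 - 23*t + 6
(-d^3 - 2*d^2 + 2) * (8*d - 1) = -8*d^4 - 15*d^3 + 2*d^2 + 16*d - 2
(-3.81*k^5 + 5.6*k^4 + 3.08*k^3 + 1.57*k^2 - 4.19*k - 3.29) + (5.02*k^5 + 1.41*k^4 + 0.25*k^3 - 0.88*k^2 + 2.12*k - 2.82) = 1.21*k^5 + 7.01*k^4 + 3.33*k^3 + 0.69*k^2 - 2.07*k - 6.11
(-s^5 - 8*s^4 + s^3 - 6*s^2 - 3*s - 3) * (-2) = 2*s^5 + 16*s^4 - 2*s^3 + 12*s^2 + 6*s + 6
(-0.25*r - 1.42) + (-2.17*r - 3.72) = -2.42*r - 5.14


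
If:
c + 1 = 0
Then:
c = -1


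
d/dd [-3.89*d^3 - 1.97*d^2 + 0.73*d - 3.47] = -11.67*d^2 - 3.94*d + 0.73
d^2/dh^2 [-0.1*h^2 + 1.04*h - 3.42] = -0.200000000000000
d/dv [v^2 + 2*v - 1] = 2*v + 2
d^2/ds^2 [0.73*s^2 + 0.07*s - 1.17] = 1.46000000000000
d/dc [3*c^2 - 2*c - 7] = 6*c - 2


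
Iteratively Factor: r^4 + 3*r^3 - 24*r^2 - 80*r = (r + 4)*(r^3 - r^2 - 20*r) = (r + 4)^2*(r^2 - 5*r) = r*(r + 4)^2*(r - 5)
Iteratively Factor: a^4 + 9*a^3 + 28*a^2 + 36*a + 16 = (a + 2)*(a^3 + 7*a^2 + 14*a + 8) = (a + 1)*(a + 2)*(a^2 + 6*a + 8) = (a + 1)*(a + 2)^2*(a + 4)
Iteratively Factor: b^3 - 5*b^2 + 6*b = (b - 3)*(b^2 - 2*b) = (b - 3)*(b - 2)*(b)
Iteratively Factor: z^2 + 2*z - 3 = (z - 1)*(z + 3)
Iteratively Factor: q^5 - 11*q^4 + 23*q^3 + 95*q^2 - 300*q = (q + 3)*(q^4 - 14*q^3 + 65*q^2 - 100*q) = (q - 4)*(q + 3)*(q^3 - 10*q^2 + 25*q) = q*(q - 4)*(q + 3)*(q^2 - 10*q + 25) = q*(q - 5)*(q - 4)*(q + 3)*(q - 5)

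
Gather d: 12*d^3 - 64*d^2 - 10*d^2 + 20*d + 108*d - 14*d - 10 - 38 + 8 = 12*d^3 - 74*d^2 + 114*d - 40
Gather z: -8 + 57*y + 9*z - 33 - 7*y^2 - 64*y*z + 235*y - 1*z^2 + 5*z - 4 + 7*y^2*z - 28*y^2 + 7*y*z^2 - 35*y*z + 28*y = -35*y^2 + 320*y + z^2*(7*y - 1) + z*(7*y^2 - 99*y + 14) - 45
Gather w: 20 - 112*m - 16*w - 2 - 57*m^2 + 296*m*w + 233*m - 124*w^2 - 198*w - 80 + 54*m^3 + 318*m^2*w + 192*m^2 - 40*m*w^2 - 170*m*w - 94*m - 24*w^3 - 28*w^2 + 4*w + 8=54*m^3 + 135*m^2 + 27*m - 24*w^3 + w^2*(-40*m - 152) + w*(318*m^2 + 126*m - 210) - 54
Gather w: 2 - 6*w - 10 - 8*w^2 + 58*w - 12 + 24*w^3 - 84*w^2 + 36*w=24*w^3 - 92*w^2 + 88*w - 20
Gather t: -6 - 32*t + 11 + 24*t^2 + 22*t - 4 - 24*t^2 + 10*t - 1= 0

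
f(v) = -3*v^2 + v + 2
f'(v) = 1 - 6*v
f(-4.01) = -50.25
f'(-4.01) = 25.06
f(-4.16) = -54.08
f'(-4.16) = 25.96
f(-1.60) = -7.28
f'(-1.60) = 10.60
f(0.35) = 1.98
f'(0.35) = -1.10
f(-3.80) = -45.12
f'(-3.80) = 23.80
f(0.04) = 2.04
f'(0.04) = 0.76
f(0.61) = 1.49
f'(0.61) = -2.66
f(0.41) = 1.91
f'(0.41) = -1.46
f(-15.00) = -688.00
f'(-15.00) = 91.00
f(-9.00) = -250.00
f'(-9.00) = 55.00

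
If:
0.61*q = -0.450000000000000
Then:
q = -0.74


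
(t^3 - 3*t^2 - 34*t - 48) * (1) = t^3 - 3*t^2 - 34*t - 48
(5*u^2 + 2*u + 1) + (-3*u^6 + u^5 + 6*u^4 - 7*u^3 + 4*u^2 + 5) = -3*u^6 + u^5 + 6*u^4 - 7*u^3 + 9*u^2 + 2*u + 6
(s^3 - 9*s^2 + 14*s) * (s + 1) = s^4 - 8*s^3 + 5*s^2 + 14*s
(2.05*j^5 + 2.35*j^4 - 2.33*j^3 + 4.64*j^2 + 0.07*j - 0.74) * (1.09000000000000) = 2.2345*j^5 + 2.5615*j^4 - 2.5397*j^3 + 5.0576*j^2 + 0.0763*j - 0.8066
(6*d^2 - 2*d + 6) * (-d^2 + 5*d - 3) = -6*d^4 + 32*d^3 - 34*d^2 + 36*d - 18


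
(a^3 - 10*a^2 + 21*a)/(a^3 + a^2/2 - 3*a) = 2*(a^2 - 10*a + 21)/(2*a^2 + a - 6)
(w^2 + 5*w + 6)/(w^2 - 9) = (w + 2)/(w - 3)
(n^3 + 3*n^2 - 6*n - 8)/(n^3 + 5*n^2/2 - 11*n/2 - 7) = 2*(n + 4)/(2*n + 7)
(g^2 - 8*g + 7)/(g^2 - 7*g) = (g - 1)/g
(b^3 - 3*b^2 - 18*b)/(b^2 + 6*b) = (b^2 - 3*b - 18)/(b + 6)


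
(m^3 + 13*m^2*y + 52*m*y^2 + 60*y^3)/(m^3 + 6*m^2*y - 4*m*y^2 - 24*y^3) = (-m - 5*y)/(-m + 2*y)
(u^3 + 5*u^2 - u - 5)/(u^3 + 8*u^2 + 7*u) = (u^2 + 4*u - 5)/(u*(u + 7))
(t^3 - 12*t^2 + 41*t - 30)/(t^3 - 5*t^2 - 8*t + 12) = (t - 5)/(t + 2)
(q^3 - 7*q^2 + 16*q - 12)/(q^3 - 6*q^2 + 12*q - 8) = (q - 3)/(q - 2)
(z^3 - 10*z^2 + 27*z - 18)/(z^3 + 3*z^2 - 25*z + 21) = (z - 6)/(z + 7)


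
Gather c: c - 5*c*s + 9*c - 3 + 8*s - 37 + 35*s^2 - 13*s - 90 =c*(10 - 5*s) + 35*s^2 - 5*s - 130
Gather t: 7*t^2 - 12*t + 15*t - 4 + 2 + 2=7*t^2 + 3*t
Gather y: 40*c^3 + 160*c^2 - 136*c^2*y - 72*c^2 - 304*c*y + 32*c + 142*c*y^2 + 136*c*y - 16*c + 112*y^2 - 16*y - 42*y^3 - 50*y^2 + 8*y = 40*c^3 + 88*c^2 + 16*c - 42*y^3 + y^2*(142*c + 62) + y*(-136*c^2 - 168*c - 8)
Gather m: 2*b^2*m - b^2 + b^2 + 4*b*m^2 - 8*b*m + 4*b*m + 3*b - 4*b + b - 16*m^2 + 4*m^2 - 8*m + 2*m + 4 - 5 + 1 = m^2*(4*b - 12) + m*(2*b^2 - 4*b - 6)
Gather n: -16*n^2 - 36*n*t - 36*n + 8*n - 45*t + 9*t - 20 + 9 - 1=-16*n^2 + n*(-36*t - 28) - 36*t - 12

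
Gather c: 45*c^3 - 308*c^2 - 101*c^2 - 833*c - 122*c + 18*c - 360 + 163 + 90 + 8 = 45*c^3 - 409*c^2 - 937*c - 99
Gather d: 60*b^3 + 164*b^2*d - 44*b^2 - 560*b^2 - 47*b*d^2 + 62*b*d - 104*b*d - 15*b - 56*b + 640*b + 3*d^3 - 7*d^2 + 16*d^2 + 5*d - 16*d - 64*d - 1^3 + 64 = 60*b^3 - 604*b^2 + 569*b + 3*d^3 + d^2*(9 - 47*b) + d*(164*b^2 - 42*b - 75) + 63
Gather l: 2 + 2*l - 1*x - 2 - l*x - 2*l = -l*x - x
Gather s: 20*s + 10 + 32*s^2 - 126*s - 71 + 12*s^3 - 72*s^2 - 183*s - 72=12*s^3 - 40*s^2 - 289*s - 133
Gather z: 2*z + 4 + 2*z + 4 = 4*z + 8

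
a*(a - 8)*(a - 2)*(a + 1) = a^4 - 9*a^3 + 6*a^2 + 16*a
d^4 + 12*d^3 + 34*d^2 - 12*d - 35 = (d - 1)*(d + 1)*(d + 5)*(d + 7)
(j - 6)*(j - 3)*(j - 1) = j^3 - 10*j^2 + 27*j - 18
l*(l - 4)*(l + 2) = l^3 - 2*l^2 - 8*l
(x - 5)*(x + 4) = x^2 - x - 20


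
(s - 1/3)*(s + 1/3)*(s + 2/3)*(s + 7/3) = s^4 + 3*s^3 + 13*s^2/9 - s/3 - 14/81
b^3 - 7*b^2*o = b^2*(b - 7*o)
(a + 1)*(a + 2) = a^2 + 3*a + 2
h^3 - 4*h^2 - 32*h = h*(h - 8)*(h + 4)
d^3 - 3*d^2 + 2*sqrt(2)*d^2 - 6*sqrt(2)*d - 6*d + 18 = (d - 3)*(d - sqrt(2))*(d + 3*sqrt(2))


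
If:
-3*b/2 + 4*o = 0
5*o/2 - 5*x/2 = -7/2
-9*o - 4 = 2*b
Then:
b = -32/43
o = -12/43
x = 241/215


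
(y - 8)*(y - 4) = y^2 - 12*y + 32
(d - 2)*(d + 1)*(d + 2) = d^3 + d^2 - 4*d - 4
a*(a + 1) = a^2 + a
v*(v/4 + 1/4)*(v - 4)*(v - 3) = v^4/4 - 3*v^3/2 + 5*v^2/4 + 3*v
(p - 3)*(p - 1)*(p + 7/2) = p^3 - p^2/2 - 11*p + 21/2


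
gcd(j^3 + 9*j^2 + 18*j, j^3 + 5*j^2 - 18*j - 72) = j^2 + 9*j + 18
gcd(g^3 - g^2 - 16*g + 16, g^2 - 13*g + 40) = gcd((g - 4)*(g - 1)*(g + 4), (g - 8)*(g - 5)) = 1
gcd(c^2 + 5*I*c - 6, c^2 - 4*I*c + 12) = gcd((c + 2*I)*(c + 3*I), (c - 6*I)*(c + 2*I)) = c + 2*I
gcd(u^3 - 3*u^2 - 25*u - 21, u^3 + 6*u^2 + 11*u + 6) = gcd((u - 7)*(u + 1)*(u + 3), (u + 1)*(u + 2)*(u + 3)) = u^2 + 4*u + 3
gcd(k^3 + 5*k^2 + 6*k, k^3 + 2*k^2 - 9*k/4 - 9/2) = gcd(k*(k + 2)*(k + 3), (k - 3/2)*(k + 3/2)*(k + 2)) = k + 2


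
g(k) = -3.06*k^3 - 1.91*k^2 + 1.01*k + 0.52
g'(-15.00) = -2007.19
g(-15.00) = 9883.12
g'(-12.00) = -1275.07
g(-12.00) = 5001.04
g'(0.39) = -1.88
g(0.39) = 0.44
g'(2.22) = -52.71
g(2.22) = -40.13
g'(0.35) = -1.45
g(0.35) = 0.51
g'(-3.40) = -92.12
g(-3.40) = 95.28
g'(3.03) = -94.85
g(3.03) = -99.08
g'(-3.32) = -87.49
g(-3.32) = 88.09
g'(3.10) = -99.05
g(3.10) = -105.86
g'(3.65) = -135.23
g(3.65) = -170.04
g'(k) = -9.18*k^2 - 3.82*k + 1.01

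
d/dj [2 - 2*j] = -2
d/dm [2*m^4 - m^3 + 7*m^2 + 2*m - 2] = 8*m^3 - 3*m^2 + 14*m + 2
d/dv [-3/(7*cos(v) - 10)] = -21*sin(v)/(7*cos(v) - 10)^2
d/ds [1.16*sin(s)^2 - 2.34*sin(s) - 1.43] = (2.32*sin(s) - 2.34)*cos(s)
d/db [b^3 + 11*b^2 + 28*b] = 3*b^2 + 22*b + 28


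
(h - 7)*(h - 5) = h^2 - 12*h + 35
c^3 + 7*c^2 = c^2*(c + 7)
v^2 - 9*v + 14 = (v - 7)*(v - 2)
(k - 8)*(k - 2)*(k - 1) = k^3 - 11*k^2 + 26*k - 16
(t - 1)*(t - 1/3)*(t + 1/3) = t^3 - t^2 - t/9 + 1/9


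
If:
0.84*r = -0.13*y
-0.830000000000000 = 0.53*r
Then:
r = -1.57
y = 10.12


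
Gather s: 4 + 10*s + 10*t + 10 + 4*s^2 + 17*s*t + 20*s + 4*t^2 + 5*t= 4*s^2 + s*(17*t + 30) + 4*t^2 + 15*t + 14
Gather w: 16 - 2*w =16 - 2*w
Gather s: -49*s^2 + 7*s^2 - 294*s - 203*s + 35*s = -42*s^2 - 462*s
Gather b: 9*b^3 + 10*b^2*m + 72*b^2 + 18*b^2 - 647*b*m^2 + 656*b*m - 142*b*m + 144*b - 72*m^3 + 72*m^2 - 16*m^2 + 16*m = 9*b^3 + b^2*(10*m + 90) + b*(-647*m^2 + 514*m + 144) - 72*m^3 + 56*m^2 + 16*m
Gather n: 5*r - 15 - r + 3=4*r - 12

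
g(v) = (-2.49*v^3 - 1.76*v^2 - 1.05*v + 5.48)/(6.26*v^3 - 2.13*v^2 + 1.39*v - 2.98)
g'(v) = (-18.78*v^2 + 4.26*v - 1.39)*(-2.49*v^3 - 1.76*v^2 - 1.05*v + 5.48)/(6.26*v^3 - 2.13*v^2 + 1.39*v - 2.98)^2 + (-7.47*v^2 - 3.52*v - 1.05)/(6.26*v^3 - 2.13*v^2 + 1.39*v - 2.98) = (7.105427357601e-15*v^5 + 16.3213*v^4 + 6.2238*v^3 - 85.3367*v^2 + 33.8344*v - 4.4882)/(39.1876*v^6 - 26.6676*v^5 + 21.9397*v^4 - 43.231*v^3 + 14.6269*v^2 - 8.2844*v + 8.8804)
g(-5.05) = -0.33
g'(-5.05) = 0.01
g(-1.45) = -0.38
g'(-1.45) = -0.22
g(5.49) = -0.48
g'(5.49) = 0.01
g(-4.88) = -0.33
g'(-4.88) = 0.01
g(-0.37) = -1.40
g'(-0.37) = -1.70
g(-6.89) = -0.34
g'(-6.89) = 0.01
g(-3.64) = -0.31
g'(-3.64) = 0.01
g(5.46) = -0.48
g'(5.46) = 0.01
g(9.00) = -0.45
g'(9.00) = 0.01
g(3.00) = -0.53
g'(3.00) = 0.04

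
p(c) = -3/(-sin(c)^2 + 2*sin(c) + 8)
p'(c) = -3*(2*sin(c)*cos(c) - 2*cos(c))/(-sin(c)^2 + 2*sin(c) + 8)^2 = 6*(1 - sin(c))*cos(c)/((sin(c) - 4)^2*(sin(c) + 2)^2)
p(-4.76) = -0.33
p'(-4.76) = 0.00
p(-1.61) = -0.60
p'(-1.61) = -0.02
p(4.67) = -0.60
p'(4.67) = -0.02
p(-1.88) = -0.58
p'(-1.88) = -0.13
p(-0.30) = -0.41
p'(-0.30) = 0.14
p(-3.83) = -0.34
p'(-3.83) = -0.02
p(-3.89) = -0.34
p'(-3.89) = -0.02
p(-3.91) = -0.34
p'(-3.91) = -0.02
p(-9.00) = -0.43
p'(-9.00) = -0.16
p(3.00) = -0.36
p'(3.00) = -0.07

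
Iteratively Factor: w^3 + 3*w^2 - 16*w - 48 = (w + 4)*(w^2 - w - 12) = (w + 3)*(w + 4)*(w - 4)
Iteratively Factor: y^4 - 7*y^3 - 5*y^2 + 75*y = (y - 5)*(y^3 - 2*y^2 - 15*y) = (y - 5)^2*(y^2 + 3*y) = (y - 5)^2*(y + 3)*(y)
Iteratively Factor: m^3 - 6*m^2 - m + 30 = (m - 3)*(m^2 - 3*m - 10) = (m - 3)*(m + 2)*(m - 5)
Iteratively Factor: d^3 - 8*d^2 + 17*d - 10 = (d - 1)*(d^2 - 7*d + 10) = (d - 5)*(d - 1)*(d - 2)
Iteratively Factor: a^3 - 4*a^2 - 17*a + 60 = (a - 5)*(a^2 + a - 12) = (a - 5)*(a + 4)*(a - 3)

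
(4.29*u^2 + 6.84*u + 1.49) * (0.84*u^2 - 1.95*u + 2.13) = 3.6036*u^4 - 2.6199*u^3 - 2.9487*u^2 + 11.6637*u + 3.1737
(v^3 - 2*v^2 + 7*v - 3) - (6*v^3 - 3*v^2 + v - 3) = -5*v^3 + v^2 + 6*v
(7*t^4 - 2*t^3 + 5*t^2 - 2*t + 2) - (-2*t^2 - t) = 7*t^4 - 2*t^3 + 7*t^2 - t + 2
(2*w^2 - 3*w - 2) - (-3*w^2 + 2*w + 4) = 5*w^2 - 5*w - 6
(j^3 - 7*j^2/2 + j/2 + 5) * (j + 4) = j^4 + j^3/2 - 27*j^2/2 + 7*j + 20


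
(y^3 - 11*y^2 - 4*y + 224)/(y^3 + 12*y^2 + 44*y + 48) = (y^2 - 15*y + 56)/(y^2 + 8*y + 12)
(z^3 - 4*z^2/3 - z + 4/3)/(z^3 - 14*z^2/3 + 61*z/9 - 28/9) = 3*(z + 1)/(3*z - 7)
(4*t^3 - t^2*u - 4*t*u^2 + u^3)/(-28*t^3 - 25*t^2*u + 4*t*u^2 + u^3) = (-t + u)/(7*t + u)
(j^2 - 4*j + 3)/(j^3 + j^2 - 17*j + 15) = 1/(j + 5)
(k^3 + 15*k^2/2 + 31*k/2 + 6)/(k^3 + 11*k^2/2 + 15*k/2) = (2*k^2 + 9*k + 4)/(k*(2*k + 5))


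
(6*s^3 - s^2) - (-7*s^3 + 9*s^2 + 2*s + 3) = 13*s^3 - 10*s^2 - 2*s - 3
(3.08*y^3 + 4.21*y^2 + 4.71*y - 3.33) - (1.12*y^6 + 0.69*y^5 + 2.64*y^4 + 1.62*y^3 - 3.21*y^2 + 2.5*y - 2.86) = -1.12*y^6 - 0.69*y^5 - 2.64*y^4 + 1.46*y^3 + 7.42*y^2 + 2.21*y - 0.47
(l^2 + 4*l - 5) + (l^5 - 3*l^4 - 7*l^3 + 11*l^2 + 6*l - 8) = l^5 - 3*l^4 - 7*l^3 + 12*l^2 + 10*l - 13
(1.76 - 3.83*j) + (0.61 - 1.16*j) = 2.37 - 4.99*j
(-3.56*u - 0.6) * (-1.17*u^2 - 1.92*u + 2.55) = 4.1652*u^3 + 7.5372*u^2 - 7.926*u - 1.53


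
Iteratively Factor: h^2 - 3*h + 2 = (h - 2)*(h - 1)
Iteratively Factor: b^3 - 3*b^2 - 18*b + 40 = (b - 2)*(b^2 - b - 20) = (b - 2)*(b + 4)*(b - 5)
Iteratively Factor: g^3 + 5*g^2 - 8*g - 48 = (g + 4)*(g^2 + g - 12) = (g + 4)^2*(g - 3)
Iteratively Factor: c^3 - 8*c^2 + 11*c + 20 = (c + 1)*(c^2 - 9*c + 20) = (c - 4)*(c + 1)*(c - 5)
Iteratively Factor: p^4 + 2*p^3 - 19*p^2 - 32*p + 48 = (p - 1)*(p^3 + 3*p^2 - 16*p - 48) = (p - 4)*(p - 1)*(p^2 + 7*p + 12) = (p - 4)*(p - 1)*(p + 4)*(p + 3)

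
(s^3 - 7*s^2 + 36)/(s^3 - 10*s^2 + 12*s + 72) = (s - 3)/(s - 6)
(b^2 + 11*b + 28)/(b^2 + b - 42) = (b + 4)/(b - 6)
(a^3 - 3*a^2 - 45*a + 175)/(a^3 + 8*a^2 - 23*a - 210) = (a - 5)/(a + 6)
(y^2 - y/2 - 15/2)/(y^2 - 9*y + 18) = (y + 5/2)/(y - 6)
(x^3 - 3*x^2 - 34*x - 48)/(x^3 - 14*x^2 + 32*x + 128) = (x + 3)/(x - 8)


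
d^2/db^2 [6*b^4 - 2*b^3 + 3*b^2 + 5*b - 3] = 72*b^2 - 12*b + 6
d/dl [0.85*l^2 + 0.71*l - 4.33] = 1.7*l + 0.71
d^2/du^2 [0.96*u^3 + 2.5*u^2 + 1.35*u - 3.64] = 5.76*u + 5.0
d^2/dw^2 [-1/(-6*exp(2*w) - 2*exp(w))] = (-(3*exp(w) + 1)*(12*exp(w) + 1)/2 + (6*exp(w) + 1)^2)*exp(-w)/(3*exp(w) + 1)^3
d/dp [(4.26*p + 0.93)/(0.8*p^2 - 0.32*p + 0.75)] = (-3.408*p^2 - 1.488*p + 3.4926)/(0.64*p^4 - 0.512*p^3 + 1.3024*p^2 - 0.48*p + 0.5625)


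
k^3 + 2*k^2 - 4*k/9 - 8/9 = (k - 2/3)*(k + 2/3)*(k + 2)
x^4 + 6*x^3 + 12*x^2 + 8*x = x*(x + 2)^3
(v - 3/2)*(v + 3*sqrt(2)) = v^2 - 3*v/2 + 3*sqrt(2)*v - 9*sqrt(2)/2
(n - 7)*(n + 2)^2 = n^3 - 3*n^2 - 24*n - 28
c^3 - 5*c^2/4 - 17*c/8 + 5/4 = (c - 2)*(c - 1/2)*(c + 5/4)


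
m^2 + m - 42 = (m - 6)*(m + 7)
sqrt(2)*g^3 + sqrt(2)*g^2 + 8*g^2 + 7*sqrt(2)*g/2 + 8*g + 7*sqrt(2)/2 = (g + 1)*(g + 7*sqrt(2)/2)*(sqrt(2)*g + 1)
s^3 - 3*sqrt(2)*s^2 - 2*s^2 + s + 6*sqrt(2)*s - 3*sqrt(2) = (s - 1)^2*(s - 3*sqrt(2))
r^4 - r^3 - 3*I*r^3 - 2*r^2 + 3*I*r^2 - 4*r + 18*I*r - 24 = (r - 3)*(r + 2)*(r - 4*I)*(r + I)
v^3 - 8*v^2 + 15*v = v*(v - 5)*(v - 3)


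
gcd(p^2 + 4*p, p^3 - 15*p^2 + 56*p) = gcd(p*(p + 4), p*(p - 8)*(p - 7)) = p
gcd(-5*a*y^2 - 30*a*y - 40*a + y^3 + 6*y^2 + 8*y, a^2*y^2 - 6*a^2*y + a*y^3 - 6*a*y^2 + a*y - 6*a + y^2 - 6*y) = 1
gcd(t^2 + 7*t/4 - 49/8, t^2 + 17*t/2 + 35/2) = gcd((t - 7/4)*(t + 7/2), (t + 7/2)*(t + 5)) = t + 7/2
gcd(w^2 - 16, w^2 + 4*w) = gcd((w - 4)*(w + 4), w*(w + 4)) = w + 4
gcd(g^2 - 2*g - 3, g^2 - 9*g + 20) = 1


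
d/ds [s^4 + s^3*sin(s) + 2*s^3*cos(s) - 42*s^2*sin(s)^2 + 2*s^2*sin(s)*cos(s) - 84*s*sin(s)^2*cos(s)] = -2*s^3*sin(s) + s^3*cos(s) + 4*s^3 + 3*s^2*sin(s) - 42*s^2*sin(2*s) + 6*s^2*cos(s) + 2*s^2*cos(2*s) + 21*s*sin(s) + 2*s*sin(2*s) - 63*s*sin(3*s) + 42*s*cos(2*s) - 42*s - 21*cos(s) + 21*cos(3*s)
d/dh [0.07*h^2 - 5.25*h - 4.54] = 0.14*h - 5.25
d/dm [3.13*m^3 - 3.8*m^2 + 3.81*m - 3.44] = 9.39*m^2 - 7.6*m + 3.81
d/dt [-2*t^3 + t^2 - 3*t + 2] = -6*t^2 + 2*t - 3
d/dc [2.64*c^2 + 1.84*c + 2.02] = 5.28*c + 1.84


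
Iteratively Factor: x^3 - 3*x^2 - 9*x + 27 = (x - 3)*(x^2 - 9) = (x - 3)^2*(x + 3)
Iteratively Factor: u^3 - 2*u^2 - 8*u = (u - 4)*(u^2 + 2*u) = (u - 4)*(u + 2)*(u)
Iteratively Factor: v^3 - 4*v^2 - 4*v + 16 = (v - 4)*(v^2 - 4) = (v - 4)*(v + 2)*(v - 2)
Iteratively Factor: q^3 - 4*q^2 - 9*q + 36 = (q - 3)*(q^2 - q - 12) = (q - 3)*(q + 3)*(q - 4)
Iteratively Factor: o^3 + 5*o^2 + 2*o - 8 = (o - 1)*(o^2 + 6*o + 8) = (o - 1)*(o + 2)*(o + 4)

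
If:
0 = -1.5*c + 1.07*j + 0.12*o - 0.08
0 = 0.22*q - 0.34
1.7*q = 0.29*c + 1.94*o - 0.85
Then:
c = 11.9905956112853 - 6.68965517241379*o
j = 16.884012539185 - 9.49017080244924*o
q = 1.55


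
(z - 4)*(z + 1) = z^2 - 3*z - 4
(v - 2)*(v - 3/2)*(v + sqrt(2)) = v^3 - 7*v^2/2 + sqrt(2)*v^2 - 7*sqrt(2)*v/2 + 3*v + 3*sqrt(2)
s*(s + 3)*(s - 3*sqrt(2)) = s^3 - 3*sqrt(2)*s^2 + 3*s^2 - 9*sqrt(2)*s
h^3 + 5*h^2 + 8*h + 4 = (h + 1)*(h + 2)^2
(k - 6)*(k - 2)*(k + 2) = k^3 - 6*k^2 - 4*k + 24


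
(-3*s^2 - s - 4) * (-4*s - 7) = 12*s^3 + 25*s^2 + 23*s + 28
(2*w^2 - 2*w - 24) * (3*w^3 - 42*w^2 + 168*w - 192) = 6*w^5 - 90*w^4 + 348*w^3 + 288*w^2 - 3648*w + 4608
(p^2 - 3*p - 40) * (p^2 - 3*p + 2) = p^4 - 6*p^3 - 29*p^2 + 114*p - 80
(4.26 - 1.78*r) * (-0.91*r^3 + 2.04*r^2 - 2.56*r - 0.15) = 1.6198*r^4 - 7.5078*r^3 + 13.2472*r^2 - 10.6386*r - 0.639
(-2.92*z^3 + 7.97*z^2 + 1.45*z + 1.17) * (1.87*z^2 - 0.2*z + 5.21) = -5.4604*z^5 + 15.4879*z^4 - 14.0957*z^3 + 43.4216*z^2 + 7.3205*z + 6.0957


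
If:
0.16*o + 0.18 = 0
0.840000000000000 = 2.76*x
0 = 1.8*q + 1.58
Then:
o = -1.12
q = -0.88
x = 0.30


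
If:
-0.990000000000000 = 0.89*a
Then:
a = -1.11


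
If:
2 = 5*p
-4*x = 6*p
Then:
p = 2/5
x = -3/5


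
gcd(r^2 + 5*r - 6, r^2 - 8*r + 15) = 1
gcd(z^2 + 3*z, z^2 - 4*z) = z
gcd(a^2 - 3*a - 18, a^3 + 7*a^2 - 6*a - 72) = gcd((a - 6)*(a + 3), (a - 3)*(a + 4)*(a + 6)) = 1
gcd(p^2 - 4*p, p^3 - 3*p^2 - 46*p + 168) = p - 4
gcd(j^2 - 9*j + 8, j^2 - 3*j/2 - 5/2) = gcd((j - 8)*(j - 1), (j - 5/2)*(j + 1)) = 1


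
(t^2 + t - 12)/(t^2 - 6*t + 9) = (t + 4)/(t - 3)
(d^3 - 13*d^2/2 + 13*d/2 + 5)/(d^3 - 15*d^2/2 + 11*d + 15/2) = (d - 2)/(d - 3)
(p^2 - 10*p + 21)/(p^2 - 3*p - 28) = (p - 3)/(p + 4)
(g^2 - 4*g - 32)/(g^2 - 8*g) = (g + 4)/g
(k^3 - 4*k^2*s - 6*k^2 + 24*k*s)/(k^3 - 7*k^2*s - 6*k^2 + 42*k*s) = (-k + 4*s)/(-k + 7*s)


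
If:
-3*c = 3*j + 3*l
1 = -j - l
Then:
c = 1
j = -l - 1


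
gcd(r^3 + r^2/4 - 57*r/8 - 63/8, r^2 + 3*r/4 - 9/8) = r + 3/2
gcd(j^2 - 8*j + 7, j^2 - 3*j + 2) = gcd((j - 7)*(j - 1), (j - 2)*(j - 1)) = j - 1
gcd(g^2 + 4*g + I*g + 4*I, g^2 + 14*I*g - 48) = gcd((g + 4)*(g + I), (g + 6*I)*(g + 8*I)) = 1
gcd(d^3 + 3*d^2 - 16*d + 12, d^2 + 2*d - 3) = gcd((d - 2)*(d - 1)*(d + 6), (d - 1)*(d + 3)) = d - 1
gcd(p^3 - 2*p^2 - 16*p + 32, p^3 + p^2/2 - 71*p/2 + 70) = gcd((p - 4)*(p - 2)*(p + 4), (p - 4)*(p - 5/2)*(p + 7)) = p - 4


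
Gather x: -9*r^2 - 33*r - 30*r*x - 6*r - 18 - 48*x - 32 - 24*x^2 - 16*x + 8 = -9*r^2 - 39*r - 24*x^2 + x*(-30*r - 64) - 42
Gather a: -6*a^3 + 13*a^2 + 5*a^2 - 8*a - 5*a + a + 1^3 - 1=-6*a^3 + 18*a^2 - 12*a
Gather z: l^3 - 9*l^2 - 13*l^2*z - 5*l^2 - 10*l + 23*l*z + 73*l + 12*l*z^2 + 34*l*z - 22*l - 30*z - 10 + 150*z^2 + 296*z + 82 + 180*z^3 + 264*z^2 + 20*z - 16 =l^3 - 14*l^2 + 41*l + 180*z^3 + z^2*(12*l + 414) + z*(-13*l^2 + 57*l + 286) + 56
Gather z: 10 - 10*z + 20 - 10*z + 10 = 40 - 20*z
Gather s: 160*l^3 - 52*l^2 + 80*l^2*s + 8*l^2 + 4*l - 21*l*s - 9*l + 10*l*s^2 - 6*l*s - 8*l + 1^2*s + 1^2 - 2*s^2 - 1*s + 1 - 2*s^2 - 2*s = 160*l^3 - 44*l^2 - 13*l + s^2*(10*l - 4) + s*(80*l^2 - 27*l - 2) + 2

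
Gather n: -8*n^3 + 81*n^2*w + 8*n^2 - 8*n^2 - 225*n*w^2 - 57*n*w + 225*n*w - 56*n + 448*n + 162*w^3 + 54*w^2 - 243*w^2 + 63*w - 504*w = -8*n^3 + 81*n^2*w + n*(-225*w^2 + 168*w + 392) + 162*w^3 - 189*w^2 - 441*w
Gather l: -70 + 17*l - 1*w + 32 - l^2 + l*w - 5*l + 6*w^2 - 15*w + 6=-l^2 + l*(w + 12) + 6*w^2 - 16*w - 32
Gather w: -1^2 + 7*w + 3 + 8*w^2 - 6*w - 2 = 8*w^2 + w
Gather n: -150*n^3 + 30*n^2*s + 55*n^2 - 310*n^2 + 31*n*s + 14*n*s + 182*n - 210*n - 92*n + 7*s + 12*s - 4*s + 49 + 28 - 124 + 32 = -150*n^3 + n^2*(30*s - 255) + n*(45*s - 120) + 15*s - 15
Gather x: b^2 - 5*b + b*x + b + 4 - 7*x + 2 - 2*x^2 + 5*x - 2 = b^2 - 4*b - 2*x^2 + x*(b - 2) + 4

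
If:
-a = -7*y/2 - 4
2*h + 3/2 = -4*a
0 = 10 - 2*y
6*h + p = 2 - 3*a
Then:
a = 43/2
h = -175/4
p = 200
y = 5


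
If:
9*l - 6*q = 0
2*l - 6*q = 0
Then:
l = 0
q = 0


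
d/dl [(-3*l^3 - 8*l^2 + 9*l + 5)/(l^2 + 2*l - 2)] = (-3*l^4 - 12*l^3 - 7*l^2 + 22*l - 28)/(l^4 + 4*l^3 - 8*l + 4)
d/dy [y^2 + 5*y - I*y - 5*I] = 2*y + 5 - I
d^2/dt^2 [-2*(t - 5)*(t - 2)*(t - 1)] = 32 - 12*t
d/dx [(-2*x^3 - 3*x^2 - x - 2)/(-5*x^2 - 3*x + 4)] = 2*(5*x^4 + 6*x^3 - 10*x^2 - 22*x - 5)/(25*x^4 + 30*x^3 - 31*x^2 - 24*x + 16)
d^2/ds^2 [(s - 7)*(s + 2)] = 2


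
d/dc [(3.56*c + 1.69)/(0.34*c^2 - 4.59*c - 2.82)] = (1.2104*c^2 - 16.3404*c - (0.68*c - 4.59)*(3.56*c + 1.69) - 10.0392)/(-0.34*c^2 + 4.59*c + 2.82)^2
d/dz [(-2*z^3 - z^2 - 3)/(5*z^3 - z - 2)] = (2*z*(3*z + 1)*(-5*z^3 + z + 2) + (15*z^2 - 1)*(2*z^3 + z^2 + 3))/(-5*z^3 + z + 2)^2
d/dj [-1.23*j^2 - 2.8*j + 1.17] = -2.46*j - 2.8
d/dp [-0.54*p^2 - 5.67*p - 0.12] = -1.08*p - 5.67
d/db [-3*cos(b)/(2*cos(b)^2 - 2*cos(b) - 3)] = 3*(2*sin(b)^2 - 5)*sin(b)/(2*cos(b) - cos(2*b) + 2)^2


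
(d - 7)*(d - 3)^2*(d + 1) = d^4 - 12*d^3 + 38*d^2 - 12*d - 63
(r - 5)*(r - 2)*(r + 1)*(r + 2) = r^4 - 4*r^3 - 9*r^2 + 16*r + 20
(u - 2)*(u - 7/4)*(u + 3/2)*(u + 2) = u^4 - u^3/4 - 53*u^2/8 + u + 21/2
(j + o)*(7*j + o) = 7*j^2 + 8*j*o + o^2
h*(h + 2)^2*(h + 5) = h^4 + 9*h^3 + 24*h^2 + 20*h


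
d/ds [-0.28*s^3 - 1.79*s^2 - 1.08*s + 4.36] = -0.84*s^2 - 3.58*s - 1.08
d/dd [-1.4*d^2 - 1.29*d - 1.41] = -2.8*d - 1.29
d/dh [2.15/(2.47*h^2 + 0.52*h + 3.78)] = (-10.621*h - 1.118)/(2.47*h^2 + 0.52*h + 3.78)^2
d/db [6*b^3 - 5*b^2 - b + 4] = 18*b^2 - 10*b - 1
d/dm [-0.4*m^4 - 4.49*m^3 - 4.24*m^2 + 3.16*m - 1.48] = -1.6*m^3 - 13.47*m^2 - 8.48*m + 3.16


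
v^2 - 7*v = v*(v - 7)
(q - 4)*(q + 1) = q^2 - 3*q - 4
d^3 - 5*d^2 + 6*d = d*(d - 3)*(d - 2)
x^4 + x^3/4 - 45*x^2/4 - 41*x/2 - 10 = (x - 4)*(x + 1)*(x + 5/4)*(x + 2)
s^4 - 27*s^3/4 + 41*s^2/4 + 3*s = s*(s - 4)*(s - 3)*(s + 1/4)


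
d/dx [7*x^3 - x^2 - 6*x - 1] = 21*x^2 - 2*x - 6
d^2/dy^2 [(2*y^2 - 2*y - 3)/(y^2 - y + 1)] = 30*y*(1 - y)/(y^6 - 3*y^5 + 6*y^4 - 7*y^3 + 6*y^2 - 3*y + 1)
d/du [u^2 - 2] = 2*u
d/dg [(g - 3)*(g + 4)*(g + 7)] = 3*g^2 + 16*g - 5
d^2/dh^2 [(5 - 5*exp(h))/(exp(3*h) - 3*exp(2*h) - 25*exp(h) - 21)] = (-20*exp(6*h) + 90*exp(5*h) - 710*exp(4*h) - 1060*exp(3*h) + 3960*exp(2*h) + 4490*exp(h) - 4830)*exp(h)/(exp(9*h) - 9*exp(8*h) - 48*exp(7*h) + 360*exp(6*h) + 1578*exp(5*h) - 3042*exp(4*h) - 23752*exp(3*h) - 43344*exp(2*h) - 33075*exp(h) - 9261)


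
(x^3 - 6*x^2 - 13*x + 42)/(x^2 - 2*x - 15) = (x^2 - 9*x + 14)/(x - 5)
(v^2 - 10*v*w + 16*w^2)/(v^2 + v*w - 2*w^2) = (v^2 - 10*v*w + 16*w^2)/(v^2 + v*w - 2*w^2)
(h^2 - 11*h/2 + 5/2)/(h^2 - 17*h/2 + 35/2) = (2*h - 1)/(2*h - 7)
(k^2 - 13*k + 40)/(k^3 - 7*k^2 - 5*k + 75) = (k - 8)/(k^2 - 2*k - 15)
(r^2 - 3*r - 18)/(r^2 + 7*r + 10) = (r^2 - 3*r - 18)/(r^2 + 7*r + 10)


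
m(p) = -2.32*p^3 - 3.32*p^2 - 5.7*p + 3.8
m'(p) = -6.96*p^2 - 6.64*p - 5.7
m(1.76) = -29.16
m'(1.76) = -38.95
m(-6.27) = 480.88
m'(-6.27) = -237.68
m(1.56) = -21.98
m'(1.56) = -33.00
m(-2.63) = 38.03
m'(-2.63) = -36.38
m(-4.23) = 144.10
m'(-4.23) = -102.15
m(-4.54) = 178.35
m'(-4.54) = -119.01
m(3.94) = -212.09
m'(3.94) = -139.91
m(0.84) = -4.71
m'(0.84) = -16.19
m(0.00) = 3.80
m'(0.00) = -5.70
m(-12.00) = 3603.08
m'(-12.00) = -928.26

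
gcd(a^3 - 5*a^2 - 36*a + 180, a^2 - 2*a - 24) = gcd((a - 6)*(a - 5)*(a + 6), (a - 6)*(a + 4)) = a - 6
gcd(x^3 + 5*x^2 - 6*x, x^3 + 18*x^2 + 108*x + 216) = x + 6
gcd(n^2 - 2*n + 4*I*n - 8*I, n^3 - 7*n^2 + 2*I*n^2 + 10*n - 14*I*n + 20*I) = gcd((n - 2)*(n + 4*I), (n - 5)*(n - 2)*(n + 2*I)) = n - 2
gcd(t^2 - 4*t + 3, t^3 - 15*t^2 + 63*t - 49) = t - 1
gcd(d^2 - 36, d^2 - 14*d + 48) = d - 6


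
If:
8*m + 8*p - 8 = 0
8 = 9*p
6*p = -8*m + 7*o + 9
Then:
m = 1/9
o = -25/63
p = 8/9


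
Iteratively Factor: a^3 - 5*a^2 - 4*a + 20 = (a - 2)*(a^2 - 3*a - 10) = (a - 2)*(a + 2)*(a - 5)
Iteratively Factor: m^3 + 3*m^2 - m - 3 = (m - 1)*(m^2 + 4*m + 3) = (m - 1)*(m + 1)*(m + 3)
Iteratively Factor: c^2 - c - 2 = (c - 2)*(c + 1)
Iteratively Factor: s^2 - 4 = (s + 2)*(s - 2)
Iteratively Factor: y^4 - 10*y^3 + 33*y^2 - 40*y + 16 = (y - 1)*(y^3 - 9*y^2 + 24*y - 16) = (y - 1)^2*(y^2 - 8*y + 16) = (y - 4)*(y - 1)^2*(y - 4)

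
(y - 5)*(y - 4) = y^2 - 9*y + 20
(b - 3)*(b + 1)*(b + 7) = b^3 + 5*b^2 - 17*b - 21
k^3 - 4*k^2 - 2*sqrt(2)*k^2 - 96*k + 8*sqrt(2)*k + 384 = (k - 4)*(k - 8*sqrt(2))*(k + 6*sqrt(2))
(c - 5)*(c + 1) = c^2 - 4*c - 5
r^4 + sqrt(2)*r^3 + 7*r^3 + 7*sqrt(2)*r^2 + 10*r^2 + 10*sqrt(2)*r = r*(r + 2)*(r + 5)*(r + sqrt(2))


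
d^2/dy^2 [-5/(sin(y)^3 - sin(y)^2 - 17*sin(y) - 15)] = 5*(9*sin(y)^5 - 20*sin(y)^4 - 22*sin(y)^3 + 224*sin(y)^2 + 101*sin(y) - 548)/((sin(y) - 5)^3*(sin(y) + 1)^2*(sin(y) + 3)^3)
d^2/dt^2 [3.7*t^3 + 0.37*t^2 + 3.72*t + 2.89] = 22.2*t + 0.74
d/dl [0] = 0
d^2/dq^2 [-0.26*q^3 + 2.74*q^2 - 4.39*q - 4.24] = 5.48 - 1.56*q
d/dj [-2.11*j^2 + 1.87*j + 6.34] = 1.87 - 4.22*j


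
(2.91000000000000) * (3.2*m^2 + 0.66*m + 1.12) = 9.312*m^2 + 1.9206*m + 3.2592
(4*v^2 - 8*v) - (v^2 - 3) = 3*v^2 - 8*v + 3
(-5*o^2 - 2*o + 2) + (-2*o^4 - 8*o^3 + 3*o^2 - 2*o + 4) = -2*o^4 - 8*o^3 - 2*o^2 - 4*o + 6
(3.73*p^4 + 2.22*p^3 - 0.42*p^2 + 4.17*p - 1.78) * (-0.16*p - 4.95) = -0.5968*p^5 - 18.8187*p^4 - 10.9218*p^3 + 1.4118*p^2 - 20.3567*p + 8.811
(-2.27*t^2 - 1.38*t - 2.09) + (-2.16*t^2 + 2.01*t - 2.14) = -4.43*t^2 + 0.63*t - 4.23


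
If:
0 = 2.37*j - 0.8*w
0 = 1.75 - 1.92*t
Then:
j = 0.337552742616034*w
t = 0.91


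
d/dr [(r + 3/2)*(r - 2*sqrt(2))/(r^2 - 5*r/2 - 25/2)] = (-(r - 2*sqrt(2))*(2*r + 3)*(4*r - 5) + (-4*r - 3 + 4*sqrt(2))*(-2*r^2 + 5*r + 25))/(-2*r^2 + 5*r + 25)^2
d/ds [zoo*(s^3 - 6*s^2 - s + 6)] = zoo*(s^2 + s + 1)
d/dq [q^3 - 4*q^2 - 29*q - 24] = 3*q^2 - 8*q - 29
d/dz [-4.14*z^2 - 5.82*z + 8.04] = -8.28*z - 5.82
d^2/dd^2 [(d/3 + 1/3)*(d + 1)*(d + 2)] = 2*d + 8/3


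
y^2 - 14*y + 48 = (y - 8)*(y - 6)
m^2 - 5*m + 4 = (m - 4)*(m - 1)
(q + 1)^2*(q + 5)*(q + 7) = q^4 + 14*q^3 + 60*q^2 + 82*q + 35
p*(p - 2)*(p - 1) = p^3 - 3*p^2 + 2*p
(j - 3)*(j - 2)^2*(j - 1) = j^4 - 8*j^3 + 23*j^2 - 28*j + 12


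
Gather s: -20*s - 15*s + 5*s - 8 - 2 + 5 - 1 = -30*s - 6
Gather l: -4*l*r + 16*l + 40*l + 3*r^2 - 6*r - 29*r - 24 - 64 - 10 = l*(56 - 4*r) + 3*r^2 - 35*r - 98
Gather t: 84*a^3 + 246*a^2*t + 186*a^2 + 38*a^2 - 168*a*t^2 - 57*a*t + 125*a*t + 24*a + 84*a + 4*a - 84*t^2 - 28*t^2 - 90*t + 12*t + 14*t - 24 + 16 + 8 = 84*a^3 + 224*a^2 + 112*a + t^2*(-168*a - 112) + t*(246*a^2 + 68*a - 64)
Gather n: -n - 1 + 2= 1 - n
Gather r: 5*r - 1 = 5*r - 1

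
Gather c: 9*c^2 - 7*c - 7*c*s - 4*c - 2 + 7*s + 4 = 9*c^2 + c*(-7*s - 11) + 7*s + 2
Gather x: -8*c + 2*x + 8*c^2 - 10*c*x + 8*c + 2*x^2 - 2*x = 8*c^2 - 10*c*x + 2*x^2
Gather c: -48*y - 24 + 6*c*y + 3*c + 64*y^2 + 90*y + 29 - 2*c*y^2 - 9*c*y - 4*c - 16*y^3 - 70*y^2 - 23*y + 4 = c*(-2*y^2 - 3*y - 1) - 16*y^3 - 6*y^2 + 19*y + 9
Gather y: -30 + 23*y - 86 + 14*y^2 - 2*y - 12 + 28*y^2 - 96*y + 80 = 42*y^2 - 75*y - 48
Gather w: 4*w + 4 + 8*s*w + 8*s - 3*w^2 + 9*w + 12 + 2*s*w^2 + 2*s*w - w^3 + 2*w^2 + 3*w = 8*s - w^3 + w^2*(2*s - 1) + w*(10*s + 16) + 16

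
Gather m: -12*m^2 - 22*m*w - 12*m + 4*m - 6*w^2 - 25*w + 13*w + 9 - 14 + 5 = -12*m^2 + m*(-22*w - 8) - 6*w^2 - 12*w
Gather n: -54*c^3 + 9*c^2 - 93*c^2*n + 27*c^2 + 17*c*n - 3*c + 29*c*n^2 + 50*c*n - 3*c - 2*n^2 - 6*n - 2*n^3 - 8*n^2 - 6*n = -54*c^3 + 36*c^2 - 6*c - 2*n^3 + n^2*(29*c - 10) + n*(-93*c^2 + 67*c - 12)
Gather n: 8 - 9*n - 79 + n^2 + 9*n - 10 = n^2 - 81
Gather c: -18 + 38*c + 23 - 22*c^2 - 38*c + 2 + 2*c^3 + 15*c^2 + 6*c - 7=2*c^3 - 7*c^2 + 6*c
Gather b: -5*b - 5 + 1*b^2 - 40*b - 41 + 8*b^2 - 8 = 9*b^2 - 45*b - 54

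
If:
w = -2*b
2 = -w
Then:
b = 1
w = -2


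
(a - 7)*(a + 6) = a^2 - a - 42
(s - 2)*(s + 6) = s^2 + 4*s - 12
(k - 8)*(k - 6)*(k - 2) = k^3 - 16*k^2 + 76*k - 96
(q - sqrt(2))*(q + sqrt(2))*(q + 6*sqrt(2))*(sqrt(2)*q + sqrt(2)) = sqrt(2)*q^4 + sqrt(2)*q^3 + 12*q^3 - 2*sqrt(2)*q^2 + 12*q^2 - 24*q - 2*sqrt(2)*q - 24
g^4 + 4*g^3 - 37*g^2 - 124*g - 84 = (g - 6)*(g + 1)*(g + 2)*(g + 7)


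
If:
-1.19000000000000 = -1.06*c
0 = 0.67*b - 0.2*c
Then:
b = 0.34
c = 1.12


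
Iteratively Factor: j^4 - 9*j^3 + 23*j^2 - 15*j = (j - 5)*(j^3 - 4*j^2 + 3*j) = (j - 5)*(j - 3)*(j^2 - j) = j*(j - 5)*(j - 3)*(j - 1)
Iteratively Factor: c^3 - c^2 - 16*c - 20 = (c + 2)*(c^2 - 3*c - 10) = (c + 2)^2*(c - 5)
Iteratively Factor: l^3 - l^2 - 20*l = (l + 4)*(l^2 - 5*l) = (l - 5)*(l + 4)*(l)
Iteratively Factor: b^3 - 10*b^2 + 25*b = (b)*(b^2 - 10*b + 25) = b*(b - 5)*(b - 5)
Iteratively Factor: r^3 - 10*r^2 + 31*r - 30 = (r - 3)*(r^2 - 7*r + 10) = (r - 5)*(r - 3)*(r - 2)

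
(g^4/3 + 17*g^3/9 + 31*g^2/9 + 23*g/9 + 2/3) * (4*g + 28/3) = 4*g^5/3 + 32*g^4/3 + 848*g^3/27 + 1144*g^2/27 + 716*g/27 + 56/9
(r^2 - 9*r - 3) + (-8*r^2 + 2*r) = -7*r^2 - 7*r - 3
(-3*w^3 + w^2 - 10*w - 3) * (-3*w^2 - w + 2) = 9*w^5 + 23*w^3 + 21*w^2 - 17*w - 6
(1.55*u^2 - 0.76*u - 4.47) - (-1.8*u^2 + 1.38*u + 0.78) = 3.35*u^2 - 2.14*u - 5.25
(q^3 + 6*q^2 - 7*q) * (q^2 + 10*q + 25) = q^5 + 16*q^4 + 78*q^3 + 80*q^2 - 175*q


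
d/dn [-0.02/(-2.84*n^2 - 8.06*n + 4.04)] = (-0.1136*n - 0.1612)/(2.84*n^2 + 8.06*n - 4.04)^2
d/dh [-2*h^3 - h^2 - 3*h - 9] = -6*h^2 - 2*h - 3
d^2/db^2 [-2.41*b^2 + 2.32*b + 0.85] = -4.82000000000000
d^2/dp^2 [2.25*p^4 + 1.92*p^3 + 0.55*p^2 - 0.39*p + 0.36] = 27.0*p^2 + 11.52*p + 1.1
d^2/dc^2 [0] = 0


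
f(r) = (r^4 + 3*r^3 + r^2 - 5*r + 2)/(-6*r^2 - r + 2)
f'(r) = (12*r + 1)*(r^4 + 3*r^3 + r^2 - 5*r + 2)/(-6*r^2 - r + 2)^2 + (4*r^3 + 9*r^2 + 2*r - 5)/(-6*r^2 - r + 2)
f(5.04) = -6.64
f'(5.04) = -2.17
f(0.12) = 0.79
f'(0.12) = -1.50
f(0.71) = -0.16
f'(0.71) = -0.48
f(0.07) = 0.87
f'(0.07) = -1.69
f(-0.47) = 3.76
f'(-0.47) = -19.07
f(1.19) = -0.59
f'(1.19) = -1.02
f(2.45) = -2.08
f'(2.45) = -1.36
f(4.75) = -6.02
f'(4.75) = -2.08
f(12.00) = -29.76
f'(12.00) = -4.48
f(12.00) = -29.76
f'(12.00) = -4.48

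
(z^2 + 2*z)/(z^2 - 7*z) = (z + 2)/(z - 7)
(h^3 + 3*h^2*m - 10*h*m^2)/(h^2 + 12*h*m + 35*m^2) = h*(h - 2*m)/(h + 7*m)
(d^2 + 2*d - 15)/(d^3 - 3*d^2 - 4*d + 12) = (d + 5)/(d^2 - 4)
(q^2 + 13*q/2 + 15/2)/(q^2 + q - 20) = (q + 3/2)/(q - 4)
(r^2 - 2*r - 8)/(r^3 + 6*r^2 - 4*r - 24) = (r - 4)/(r^2 + 4*r - 12)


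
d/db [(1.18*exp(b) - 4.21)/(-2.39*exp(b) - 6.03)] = -17.1773*exp(b)/(2.39*exp(b) + 6.03)^2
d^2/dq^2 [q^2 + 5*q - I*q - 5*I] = 2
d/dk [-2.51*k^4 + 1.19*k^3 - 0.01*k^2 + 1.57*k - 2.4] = -10.04*k^3 + 3.57*k^2 - 0.02*k + 1.57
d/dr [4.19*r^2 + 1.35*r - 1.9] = 8.38*r + 1.35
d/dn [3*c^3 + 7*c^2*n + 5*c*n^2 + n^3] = 7*c^2 + 10*c*n + 3*n^2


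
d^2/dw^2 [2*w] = 0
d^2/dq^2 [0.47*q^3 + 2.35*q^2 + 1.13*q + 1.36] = 2.82*q + 4.7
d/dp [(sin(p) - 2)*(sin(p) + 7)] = (2*sin(p) + 5)*cos(p)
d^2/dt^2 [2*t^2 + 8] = 4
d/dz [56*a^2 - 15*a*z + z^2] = -15*a + 2*z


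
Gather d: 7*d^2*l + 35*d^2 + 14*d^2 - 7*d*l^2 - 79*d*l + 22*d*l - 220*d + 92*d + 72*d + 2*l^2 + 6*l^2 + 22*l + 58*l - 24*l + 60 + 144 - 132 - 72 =d^2*(7*l + 49) + d*(-7*l^2 - 57*l - 56) + 8*l^2 + 56*l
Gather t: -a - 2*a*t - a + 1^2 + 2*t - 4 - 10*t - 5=-2*a + t*(-2*a - 8) - 8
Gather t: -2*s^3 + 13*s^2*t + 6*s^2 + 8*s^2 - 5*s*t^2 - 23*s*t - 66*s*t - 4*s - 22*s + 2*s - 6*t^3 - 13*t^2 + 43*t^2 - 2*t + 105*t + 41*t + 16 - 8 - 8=-2*s^3 + 14*s^2 - 24*s - 6*t^3 + t^2*(30 - 5*s) + t*(13*s^2 - 89*s + 144)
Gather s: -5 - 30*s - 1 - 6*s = -36*s - 6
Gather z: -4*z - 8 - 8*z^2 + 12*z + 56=-8*z^2 + 8*z + 48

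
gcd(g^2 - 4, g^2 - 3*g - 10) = g + 2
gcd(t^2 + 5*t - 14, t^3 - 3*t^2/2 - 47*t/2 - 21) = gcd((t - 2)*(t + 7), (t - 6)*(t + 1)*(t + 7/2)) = 1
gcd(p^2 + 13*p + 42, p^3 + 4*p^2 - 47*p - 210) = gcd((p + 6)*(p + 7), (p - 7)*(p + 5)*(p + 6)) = p + 6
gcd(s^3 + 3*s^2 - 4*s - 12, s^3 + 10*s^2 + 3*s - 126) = 1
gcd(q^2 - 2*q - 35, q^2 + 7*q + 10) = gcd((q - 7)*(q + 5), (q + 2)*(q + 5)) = q + 5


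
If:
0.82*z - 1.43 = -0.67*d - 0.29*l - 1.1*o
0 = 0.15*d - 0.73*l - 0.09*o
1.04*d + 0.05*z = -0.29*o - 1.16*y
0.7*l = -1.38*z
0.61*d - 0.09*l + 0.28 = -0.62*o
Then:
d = -4.80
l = -1.48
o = 4.05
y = 3.25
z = 0.75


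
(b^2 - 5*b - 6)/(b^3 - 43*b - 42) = (b - 6)/(b^2 - b - 42)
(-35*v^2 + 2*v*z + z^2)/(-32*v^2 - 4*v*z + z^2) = (35*v^2 - 2*v*z - z^2)/(32*v^2 + 4*v*z - z^2)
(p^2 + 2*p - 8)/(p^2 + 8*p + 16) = (p - 2)/(p + 4)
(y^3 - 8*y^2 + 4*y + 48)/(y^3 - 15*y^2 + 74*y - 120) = (y + 2)/(y - 5)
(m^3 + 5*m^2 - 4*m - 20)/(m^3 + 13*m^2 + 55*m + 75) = (m^2 - 4)/(m^2 + 8*m + 15)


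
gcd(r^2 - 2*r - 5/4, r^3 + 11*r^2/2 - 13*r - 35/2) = r - 5/2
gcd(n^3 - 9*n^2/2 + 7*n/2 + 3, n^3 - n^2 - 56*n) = 1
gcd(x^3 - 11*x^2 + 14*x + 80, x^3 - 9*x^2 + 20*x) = x - 5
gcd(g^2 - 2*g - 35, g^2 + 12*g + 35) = g + 5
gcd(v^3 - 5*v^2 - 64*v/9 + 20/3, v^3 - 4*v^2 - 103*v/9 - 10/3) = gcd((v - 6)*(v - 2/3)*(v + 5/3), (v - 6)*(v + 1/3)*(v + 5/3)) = v^2 - 13*v/3 - 10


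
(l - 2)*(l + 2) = l^2 - 4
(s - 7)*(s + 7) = s^2 - 49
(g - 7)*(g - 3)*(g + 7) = g^3 - 3*g^2 - 49*g + 147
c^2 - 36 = (c - 6)*(c + 6)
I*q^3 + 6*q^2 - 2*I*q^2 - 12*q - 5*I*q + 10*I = (q - 2)*(q - 5*I)*(I*q + 1)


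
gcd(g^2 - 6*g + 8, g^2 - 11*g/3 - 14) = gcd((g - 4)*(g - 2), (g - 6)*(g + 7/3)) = 1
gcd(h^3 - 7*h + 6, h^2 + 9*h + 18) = h + 3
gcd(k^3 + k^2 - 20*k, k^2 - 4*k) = k^2 - 4*k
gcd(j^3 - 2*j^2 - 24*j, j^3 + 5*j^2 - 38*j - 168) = j^2 - 2*j - 24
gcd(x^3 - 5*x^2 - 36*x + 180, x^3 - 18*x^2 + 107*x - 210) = x^2 - 11*x + 30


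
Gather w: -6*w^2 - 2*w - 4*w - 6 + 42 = -6*w^2 - 6*w + 36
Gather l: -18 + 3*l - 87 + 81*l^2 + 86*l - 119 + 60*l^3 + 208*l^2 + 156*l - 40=60*l^3 + 289*l^2 + 245*l - 264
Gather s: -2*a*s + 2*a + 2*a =-2*a*s + 4*a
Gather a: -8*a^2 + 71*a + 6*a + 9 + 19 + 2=-8*a^2 + 77*a + 30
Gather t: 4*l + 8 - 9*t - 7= 4*l - 9*t + 1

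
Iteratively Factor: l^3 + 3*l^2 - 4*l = (l - 1)*(l^2 + 4*l) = (l - 1)*(l + 4)*(l)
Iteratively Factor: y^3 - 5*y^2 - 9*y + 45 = (y - 3)*(y^2 - 2*y - 15) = (y - 5)*(y - 3)*(y + 3)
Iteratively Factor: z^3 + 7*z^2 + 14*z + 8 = (z + 1)*(z^2 + 6*z + 8) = (z + 1)*(z + 4)*(z + 2)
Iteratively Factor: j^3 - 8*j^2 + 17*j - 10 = (j - 1)*(j^2 - 7*j + 10) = (j - 2)*(j - 1)*(j - 5)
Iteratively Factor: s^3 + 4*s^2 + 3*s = (s + 1)*(s^2 + 3*s) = (s + 1)*(s + 3)*(s)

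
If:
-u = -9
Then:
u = 9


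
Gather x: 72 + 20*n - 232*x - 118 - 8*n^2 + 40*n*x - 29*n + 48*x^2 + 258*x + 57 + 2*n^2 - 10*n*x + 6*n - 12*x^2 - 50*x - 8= -6*n^2 - 3*n + 36*x^2 + x*(30*n - 24) + 3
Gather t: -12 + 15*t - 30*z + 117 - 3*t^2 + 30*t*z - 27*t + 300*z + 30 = -3*t^2 + t*(30*z - 12) + 270*z + 135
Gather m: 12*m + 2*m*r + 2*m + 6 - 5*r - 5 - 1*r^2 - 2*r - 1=m*(2*r + 14) - r^2 - 7*r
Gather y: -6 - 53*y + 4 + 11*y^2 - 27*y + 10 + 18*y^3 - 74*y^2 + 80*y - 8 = 18*y^3 - 63*y^2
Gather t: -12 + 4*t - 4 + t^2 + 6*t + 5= t^2 + 10*t - 11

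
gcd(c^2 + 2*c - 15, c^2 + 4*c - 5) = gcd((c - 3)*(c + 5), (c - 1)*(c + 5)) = c + 5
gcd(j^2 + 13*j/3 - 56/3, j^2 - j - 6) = 1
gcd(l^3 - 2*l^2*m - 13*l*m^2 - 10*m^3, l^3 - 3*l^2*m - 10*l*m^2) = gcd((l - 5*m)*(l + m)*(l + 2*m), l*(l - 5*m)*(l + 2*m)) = l^2 - 3*l*m - 10*m^2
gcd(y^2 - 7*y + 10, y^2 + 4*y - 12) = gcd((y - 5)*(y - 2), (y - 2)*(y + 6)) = y - 2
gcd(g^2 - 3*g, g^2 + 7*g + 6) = 1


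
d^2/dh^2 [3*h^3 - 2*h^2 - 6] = 18*h - 4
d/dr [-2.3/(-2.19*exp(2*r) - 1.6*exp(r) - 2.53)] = (-10.074*exp(r) - 3.68)*exp(r)/(2.19*exp(2*r) + 1.6*exp(r) + 2.53)^2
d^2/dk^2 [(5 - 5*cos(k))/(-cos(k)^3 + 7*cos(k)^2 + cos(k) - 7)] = 5*(-8*sin(k)^4 + 132*sin(k)^2 + 39*cos(k) + 9*cos(3*k) + 48)/(2*(cos(k) - 7)^3*(cos(k) + 1)^3)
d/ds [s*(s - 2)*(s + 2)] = 3*s^2 - 4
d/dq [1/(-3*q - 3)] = 1/(3*(q + 1)^2)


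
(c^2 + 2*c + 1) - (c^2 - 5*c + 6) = 7*c - 5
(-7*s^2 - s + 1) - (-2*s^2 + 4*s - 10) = -5*s^2 - 5*s + 11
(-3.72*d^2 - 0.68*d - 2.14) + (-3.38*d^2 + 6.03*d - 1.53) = -7.1*d^2 + 5.35*d - 3.67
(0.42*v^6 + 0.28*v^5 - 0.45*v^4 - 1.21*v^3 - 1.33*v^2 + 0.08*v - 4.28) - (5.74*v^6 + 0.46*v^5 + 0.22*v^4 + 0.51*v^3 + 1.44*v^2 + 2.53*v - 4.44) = -5.32*v^6 - 0.18*v^5 - 0.67*v^4 - 1.72*v^3 - 2.77*v^2 - 2.45*v + 0.16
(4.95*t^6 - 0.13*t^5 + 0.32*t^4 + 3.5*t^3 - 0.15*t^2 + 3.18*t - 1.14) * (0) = 0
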